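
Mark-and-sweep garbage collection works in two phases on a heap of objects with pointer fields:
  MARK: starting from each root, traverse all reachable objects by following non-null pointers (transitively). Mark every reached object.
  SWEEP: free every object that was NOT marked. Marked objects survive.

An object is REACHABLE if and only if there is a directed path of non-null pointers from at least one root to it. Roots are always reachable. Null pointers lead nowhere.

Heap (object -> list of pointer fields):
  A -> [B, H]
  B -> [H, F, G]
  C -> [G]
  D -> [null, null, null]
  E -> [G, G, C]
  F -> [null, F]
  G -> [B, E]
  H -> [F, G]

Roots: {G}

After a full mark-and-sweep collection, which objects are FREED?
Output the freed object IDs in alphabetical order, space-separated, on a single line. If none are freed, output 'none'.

Answer: A D

Derivation:
Roots: G
Mark G: refs=B E, marked=G
Mark B: refs=H F G, marked=B G
Mark E: refs=G G C, marked=B E G
Mark H: refs=F G, marked=B E G H
Mark F: refs=null F, marked=B E F G H
Mark C: refs=G, marked=B C E F G H
Unmarked (collected): A D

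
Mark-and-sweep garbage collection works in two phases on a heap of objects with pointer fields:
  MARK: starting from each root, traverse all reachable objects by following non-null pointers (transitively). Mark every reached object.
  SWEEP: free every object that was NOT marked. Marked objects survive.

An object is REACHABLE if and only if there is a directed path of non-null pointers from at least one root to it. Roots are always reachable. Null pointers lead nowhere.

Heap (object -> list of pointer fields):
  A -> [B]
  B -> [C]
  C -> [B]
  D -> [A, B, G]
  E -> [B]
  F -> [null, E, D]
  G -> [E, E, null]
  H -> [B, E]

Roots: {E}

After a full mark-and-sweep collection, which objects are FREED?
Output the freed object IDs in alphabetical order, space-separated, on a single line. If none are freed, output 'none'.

Answer: A D F G H

Derivation:
Roots: E
Mark E: refs=B, marked=E
Mark B: refs=C, marked=B E
Mark C: refs=B, marked=B C E
Unmarked (collected): A D F G H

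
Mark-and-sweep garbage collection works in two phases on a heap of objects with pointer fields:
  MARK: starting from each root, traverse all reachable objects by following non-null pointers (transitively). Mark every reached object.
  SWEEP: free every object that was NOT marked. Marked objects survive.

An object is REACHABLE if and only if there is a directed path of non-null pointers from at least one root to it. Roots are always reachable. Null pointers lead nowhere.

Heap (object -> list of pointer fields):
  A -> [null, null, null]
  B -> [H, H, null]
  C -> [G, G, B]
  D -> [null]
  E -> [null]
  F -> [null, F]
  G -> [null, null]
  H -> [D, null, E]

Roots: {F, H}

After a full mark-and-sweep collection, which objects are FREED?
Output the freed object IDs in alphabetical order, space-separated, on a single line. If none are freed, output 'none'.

Answer: A B C G

Derivation:
Roots: F H
Mark F: refs=null F, marked=F
Mark H: refs=D null E, marked=F H
Mark D: refs=null, marked=D F H
Mark E: refs=null, marked=D E F H
Unmarked (collected): A B C G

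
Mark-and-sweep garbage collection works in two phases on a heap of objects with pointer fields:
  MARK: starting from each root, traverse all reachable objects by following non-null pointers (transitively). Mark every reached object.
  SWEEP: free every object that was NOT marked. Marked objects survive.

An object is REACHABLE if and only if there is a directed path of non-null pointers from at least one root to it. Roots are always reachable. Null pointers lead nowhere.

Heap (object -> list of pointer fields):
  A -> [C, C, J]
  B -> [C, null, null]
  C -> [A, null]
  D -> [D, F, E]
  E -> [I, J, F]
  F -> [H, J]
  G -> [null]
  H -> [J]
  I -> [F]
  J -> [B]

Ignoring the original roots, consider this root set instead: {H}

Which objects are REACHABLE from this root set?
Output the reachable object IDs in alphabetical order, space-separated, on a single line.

Answer: A B C H J

Derivation:
Roots: H
Mark H: refs=J, marked=H
Mark J: refs=B, marked=H J
Mark B: refs=C null null, marked=B H J
Mark C: refs=A null, marked=B C H J
Mark A: refs=C C J, marked=A B C H J
Unmarked (collected): D E F G I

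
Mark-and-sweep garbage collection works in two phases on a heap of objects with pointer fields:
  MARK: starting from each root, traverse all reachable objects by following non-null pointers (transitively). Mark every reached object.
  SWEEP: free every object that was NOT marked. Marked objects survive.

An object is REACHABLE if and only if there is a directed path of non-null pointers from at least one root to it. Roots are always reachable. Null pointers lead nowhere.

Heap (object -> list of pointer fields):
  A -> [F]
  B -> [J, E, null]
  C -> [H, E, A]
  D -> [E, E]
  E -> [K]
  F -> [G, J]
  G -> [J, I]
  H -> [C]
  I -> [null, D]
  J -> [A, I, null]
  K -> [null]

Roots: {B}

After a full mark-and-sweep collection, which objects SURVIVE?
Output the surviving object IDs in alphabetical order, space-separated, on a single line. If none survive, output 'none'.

Answer: A B D E F G I J K

Derivation:
Roots: B
Mark B: refs=J E null, marked=B
Mark J: refs=A I null, marked=B J
Mark E: refs=K, marked=B E J
Mark A: refs=F, marked=A B E J
Mark I: refs=null D, marked=A B E I J
Mark K: refs=null, marked=A B E I J K
Mark F: refs=G J, marked=A B E F I J K
Mark D: refs=E E, marked=A B D E F I J K
Mark G: refs=J I, marked=A B D E F G I J K
Unmarked (collected): C H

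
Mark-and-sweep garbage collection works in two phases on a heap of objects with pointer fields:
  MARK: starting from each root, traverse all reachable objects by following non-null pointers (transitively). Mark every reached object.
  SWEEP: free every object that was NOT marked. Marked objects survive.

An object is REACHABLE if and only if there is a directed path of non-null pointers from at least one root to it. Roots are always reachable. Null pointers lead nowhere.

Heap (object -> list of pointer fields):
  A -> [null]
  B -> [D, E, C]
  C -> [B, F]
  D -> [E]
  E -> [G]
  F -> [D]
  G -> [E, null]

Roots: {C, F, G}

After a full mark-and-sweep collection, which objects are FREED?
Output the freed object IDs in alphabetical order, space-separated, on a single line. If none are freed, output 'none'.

Roots: C F G
Mark C: refs=B F, marked=C
Mark F: refs=D, marked=C F
Mark G: refs=E null, marked=C F G
Mark B: refs=D E C, marked=B C F G
Mark D: refs=E, marked=B C D F G
Mark E: refs=G, marked=B C D E F G
Unmarked (collected): A

Answer: A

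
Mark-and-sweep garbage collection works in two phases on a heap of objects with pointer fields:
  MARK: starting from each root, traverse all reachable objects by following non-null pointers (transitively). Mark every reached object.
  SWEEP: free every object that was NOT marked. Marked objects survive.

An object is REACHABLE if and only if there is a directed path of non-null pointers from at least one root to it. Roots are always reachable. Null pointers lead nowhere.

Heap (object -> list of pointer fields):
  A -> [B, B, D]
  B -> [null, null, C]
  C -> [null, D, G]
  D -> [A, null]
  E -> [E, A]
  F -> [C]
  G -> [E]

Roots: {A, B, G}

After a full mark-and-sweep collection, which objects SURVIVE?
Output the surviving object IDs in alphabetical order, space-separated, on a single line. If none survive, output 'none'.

Roots: A B G
Mark A: refs=B B D, marked=A
Mark B: refs=null null C, marked=A B
Mark G: refs=E, marked=A B G
Mark D: refs=A null, marked=A B D G
Mark C: refs=null D G, marked=A B C D G
Mark E: refs=E A, marked=A B C D E G
Unmarked (collected): F

Answer: A B C D E G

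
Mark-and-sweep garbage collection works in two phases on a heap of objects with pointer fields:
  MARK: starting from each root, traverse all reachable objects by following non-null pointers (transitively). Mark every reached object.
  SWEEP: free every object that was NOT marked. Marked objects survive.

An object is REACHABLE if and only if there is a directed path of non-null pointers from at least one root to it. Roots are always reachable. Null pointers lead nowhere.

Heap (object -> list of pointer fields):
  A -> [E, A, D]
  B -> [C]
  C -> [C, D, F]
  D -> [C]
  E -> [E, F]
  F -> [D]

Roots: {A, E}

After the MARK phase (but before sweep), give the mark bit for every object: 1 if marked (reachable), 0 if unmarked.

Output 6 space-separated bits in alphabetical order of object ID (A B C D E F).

Answer: 1 0 1 1 1 1

Derivation:
Roots: A E
Mark A: refs=E A D, marked=A
Mark E: refs=E F, marked=A E
Mark D: refs=C, marked=A D E
Mark F: refs=D, marked=A D E F
Mark C: refs=C D F, marked=A C D E F
Unmarked (collected): B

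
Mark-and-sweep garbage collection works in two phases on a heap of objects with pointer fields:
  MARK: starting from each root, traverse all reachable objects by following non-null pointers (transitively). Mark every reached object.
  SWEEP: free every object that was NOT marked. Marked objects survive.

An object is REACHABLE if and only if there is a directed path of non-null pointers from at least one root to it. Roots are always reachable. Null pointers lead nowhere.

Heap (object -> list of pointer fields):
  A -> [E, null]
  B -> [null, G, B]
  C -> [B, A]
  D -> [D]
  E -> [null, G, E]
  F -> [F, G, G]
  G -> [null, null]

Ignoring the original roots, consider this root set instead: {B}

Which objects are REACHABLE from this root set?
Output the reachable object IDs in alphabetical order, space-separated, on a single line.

Roots: B
Mark B: refs=null G B, marked=B
Mark G: refs=null null, marked=B G
Unmarked (collected): A C D E F

Answer: B G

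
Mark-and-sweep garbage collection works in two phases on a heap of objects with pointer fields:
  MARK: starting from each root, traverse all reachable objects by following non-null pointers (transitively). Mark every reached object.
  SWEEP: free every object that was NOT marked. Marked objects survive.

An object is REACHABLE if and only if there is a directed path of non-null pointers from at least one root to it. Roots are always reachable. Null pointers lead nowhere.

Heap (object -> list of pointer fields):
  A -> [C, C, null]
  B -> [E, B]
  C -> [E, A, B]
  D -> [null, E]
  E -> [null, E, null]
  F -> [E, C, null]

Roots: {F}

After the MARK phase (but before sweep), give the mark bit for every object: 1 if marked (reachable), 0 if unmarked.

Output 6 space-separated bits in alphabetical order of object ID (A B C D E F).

Answer: 1 1 1 0 1 1

Derivation:
Roots: F
Mark F: refs=E C null, marked=F
Mark E: refs=null E null, marked=E F
Mark C: refs=E A B, marked=C E F
Mark A: refs=C C null, marked=A C E F
Mark B: refs=E B, marked=A B C E F
Unmarked (collected): D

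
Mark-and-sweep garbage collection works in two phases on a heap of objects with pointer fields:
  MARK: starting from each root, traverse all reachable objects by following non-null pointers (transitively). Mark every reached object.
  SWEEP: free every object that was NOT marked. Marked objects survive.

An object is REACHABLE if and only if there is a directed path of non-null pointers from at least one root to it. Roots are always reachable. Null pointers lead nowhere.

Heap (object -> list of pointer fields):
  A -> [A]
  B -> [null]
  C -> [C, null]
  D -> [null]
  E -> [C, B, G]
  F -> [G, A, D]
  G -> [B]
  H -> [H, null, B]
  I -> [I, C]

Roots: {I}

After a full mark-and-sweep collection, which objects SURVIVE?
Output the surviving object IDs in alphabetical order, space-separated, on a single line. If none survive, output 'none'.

Roots: I
Mark I: refs=I C, marked=I
Mark C: refs=C null, marked=C I
Unmarked (collected): A B D E F G H

Answer: C I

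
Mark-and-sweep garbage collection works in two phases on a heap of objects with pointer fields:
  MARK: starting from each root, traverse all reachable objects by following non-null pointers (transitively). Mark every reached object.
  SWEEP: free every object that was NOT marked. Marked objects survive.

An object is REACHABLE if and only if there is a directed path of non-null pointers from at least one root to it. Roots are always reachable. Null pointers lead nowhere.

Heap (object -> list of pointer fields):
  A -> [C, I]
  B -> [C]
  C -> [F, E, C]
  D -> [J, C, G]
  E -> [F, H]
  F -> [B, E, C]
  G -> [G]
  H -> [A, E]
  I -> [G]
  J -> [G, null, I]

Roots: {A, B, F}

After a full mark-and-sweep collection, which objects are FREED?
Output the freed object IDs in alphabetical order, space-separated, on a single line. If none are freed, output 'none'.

Roots: A B F
Mark A: refs=C I, marked=A
Mark B: refs=C, marked=A B
Mark F: refs=B E C, marked=A B F
Mark C: refs=F E C, marked=A B C F
Mark I: refs=G, marked=A B C F I
Mark E: refs=F H, marked=A B C E F I
Mark G: refs=G, marked=A B C E F G I
Mark H: refs=A E, marked=A B C E F G H I
Unmarked (collected): D J

Answer: D J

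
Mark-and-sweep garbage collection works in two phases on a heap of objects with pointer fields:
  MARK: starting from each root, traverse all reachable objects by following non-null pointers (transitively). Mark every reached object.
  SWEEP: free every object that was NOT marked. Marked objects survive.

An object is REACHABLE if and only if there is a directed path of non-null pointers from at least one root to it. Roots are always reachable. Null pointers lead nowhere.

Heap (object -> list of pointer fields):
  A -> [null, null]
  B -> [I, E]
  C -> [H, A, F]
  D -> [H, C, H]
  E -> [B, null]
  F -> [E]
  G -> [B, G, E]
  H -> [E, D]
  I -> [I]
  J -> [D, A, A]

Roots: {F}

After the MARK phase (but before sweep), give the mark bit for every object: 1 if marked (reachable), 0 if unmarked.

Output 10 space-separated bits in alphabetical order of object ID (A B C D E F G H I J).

Answer: 0 1 0 0 1 1 0 0 1 0

Derivation:
Roots: F
Mark F: refs=E, marked=F
Mark E: refs=B null, marked=E F
Mark B: refs=I E, marked=B E F
Mark I: refs=I, marked=B E F I
Unmarked (collected): A C D G H J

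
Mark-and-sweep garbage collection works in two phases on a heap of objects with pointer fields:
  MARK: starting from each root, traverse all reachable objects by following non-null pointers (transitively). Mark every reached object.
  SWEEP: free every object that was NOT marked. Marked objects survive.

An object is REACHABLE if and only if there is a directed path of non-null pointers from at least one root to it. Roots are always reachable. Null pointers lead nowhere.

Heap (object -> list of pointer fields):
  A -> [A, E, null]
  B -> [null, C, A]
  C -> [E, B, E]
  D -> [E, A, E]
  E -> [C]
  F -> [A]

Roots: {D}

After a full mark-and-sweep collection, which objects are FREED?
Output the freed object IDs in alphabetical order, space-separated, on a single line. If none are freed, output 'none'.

Answer: F

Derivation:
Roots: D
Mark D: refs=E A E, marked=D
Mark E: refs=C, marked=D E
Mark A: refs=A E null, marked=A D E
Mark C: refs=E B E, marked=A C D E
Mark B: refs=null C A, marked=A B C D E
Unmarked (collected): F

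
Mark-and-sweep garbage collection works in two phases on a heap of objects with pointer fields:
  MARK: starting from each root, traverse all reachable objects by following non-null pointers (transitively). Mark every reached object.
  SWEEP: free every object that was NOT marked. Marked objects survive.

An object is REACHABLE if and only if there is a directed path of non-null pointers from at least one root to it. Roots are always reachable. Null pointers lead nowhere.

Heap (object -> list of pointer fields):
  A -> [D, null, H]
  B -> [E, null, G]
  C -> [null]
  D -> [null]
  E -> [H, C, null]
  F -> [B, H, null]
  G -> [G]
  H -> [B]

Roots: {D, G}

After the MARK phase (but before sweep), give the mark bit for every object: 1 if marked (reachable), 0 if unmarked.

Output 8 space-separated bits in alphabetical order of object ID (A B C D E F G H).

Roots: D G
Mark D: refs=null, marked=D
Mark G: refs=G, marked=D G
Unmarked (collected): A B C E F H

Answer: 0 0 0 1 0 0 1 0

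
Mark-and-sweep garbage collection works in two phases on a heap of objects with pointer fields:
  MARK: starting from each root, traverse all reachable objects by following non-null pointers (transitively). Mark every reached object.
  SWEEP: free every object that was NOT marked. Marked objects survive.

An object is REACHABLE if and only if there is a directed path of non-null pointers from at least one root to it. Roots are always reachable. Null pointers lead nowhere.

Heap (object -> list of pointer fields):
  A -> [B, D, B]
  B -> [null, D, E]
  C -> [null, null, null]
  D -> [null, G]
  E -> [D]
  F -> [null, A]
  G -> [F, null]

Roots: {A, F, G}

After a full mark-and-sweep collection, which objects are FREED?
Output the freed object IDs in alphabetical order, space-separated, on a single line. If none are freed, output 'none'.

Answer: C

Derivation:
Roots: A F G
Mark A: refs=B D B, marked=A
Mark F: refs=null A, marked=A F
Mark G: refs=F null, marked=A F G
Mark B: refs=null D E, marked=A B F G
Mark D: refs=null G, marked=A B D F G
Mark E: refs=D, marked=A B D E F G
Unmarked (collected): C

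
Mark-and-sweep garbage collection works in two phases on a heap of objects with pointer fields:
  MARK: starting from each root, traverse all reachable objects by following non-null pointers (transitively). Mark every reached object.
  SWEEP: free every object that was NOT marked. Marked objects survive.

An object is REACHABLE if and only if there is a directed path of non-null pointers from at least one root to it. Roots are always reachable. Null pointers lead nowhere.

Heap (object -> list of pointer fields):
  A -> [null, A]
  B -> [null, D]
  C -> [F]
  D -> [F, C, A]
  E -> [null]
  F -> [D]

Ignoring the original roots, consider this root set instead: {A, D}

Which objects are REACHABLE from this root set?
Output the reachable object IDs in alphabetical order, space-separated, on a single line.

Answer: A C D F

Derivation:
Roots: A D
Mark A: refs=null A, marked=A
Mark D: refs=F C A, marked=A D
Mark F: refs=D, marked=A D F
Mark C: refs=F, marked=A C D F
Unmarked (collected): B E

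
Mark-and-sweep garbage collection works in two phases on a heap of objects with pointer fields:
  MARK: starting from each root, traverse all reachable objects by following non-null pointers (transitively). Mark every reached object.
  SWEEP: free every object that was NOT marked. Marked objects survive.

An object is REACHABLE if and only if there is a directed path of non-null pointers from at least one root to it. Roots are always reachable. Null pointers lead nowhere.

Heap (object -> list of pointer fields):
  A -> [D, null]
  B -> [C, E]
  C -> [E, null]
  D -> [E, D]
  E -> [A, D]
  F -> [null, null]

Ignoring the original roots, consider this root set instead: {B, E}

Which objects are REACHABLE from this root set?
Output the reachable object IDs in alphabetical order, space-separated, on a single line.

Answer: A B C D E

Derivation:
Roots: B E
Mark B: refs=C E, marked=B
Mark E: refs=A D, marked=B E
Mark C: refs=E null, marked=B C E
Mark A: refs=D null, marked=A B C E
Mark D: refs=E D, marked=A B C D E
Unmarked (collected): F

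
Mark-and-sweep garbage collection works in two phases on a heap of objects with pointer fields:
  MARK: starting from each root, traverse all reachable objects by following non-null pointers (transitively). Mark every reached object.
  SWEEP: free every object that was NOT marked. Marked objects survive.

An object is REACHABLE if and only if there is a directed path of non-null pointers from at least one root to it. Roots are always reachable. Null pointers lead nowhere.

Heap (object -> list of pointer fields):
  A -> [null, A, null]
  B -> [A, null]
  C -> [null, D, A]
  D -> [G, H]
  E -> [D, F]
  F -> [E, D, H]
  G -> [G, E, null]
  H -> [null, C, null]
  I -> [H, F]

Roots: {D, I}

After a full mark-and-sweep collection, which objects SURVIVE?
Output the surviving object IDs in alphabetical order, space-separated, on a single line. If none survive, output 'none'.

Answer: A C D E F G H I

Derivation:
Roots: D I
Mark D: refs=G H, marked=D
Mark I: refs=H F, marked=D I
Mark G: refs=G E null, marked=D G I
Mark H: refs=null C null, marked=D G H I
Mark F: refs=E D H, marked=D F G H I
Mark E: refs=D F, marked=D E F G H I
Mark C: refs=null D A, marked=C D E F G H I
Mark A: refs=null A null, marked=A C D E F G H I
Unmarked (collected): B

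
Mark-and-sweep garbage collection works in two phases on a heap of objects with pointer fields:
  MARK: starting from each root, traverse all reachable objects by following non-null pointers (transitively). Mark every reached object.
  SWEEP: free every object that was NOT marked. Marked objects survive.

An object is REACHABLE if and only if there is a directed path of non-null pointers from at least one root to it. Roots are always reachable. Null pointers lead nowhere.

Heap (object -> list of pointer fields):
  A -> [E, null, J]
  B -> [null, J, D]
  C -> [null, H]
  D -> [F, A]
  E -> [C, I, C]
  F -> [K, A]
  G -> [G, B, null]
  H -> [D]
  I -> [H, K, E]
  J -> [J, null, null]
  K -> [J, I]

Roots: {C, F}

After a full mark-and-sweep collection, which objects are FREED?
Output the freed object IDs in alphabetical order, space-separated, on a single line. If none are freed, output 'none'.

Answer: B G

Derivation:
Roots: C F
Mark C: refs=null H, marked=C
Mark F: refs=K A, marked=C F
Mark H: refs=D, marked=C F H
Mark K: refs=J I, marked=C F H K
Mark A: refs=E null J, marked=A C F H K
Mark D: refs=F A, marked=A C D F H K
Mark J: refs=J null null, marked=A C D F H J K
Mark I: refs=H K E, marked=A C D F H I J K
Mark E: refs=C I C, marked=A C D E F H I J K
Unmarked (collected): B G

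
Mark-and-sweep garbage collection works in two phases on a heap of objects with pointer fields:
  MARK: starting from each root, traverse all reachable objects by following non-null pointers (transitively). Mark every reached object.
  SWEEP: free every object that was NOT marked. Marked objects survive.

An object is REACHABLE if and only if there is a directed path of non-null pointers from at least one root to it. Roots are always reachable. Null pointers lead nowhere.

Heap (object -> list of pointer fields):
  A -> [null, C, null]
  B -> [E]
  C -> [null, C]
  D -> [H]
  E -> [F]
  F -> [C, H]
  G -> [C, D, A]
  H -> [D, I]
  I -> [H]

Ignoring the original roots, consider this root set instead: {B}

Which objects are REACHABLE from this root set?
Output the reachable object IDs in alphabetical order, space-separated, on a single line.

Roots: B
Mark B: refs=E, marked=B
Mark E: refs=F, marked=B E
Mark F: refs=C H, marked=B E F
Mark C: refs=null C, marked=B C E F
Mark H: refs=D I, marked=B C E F H
Mark D: refs=H, marked=B C D E F H
Mark I: refs=H, marked=B C D E F H I
Unmarked (collected): A G

Answer: B C D E F H I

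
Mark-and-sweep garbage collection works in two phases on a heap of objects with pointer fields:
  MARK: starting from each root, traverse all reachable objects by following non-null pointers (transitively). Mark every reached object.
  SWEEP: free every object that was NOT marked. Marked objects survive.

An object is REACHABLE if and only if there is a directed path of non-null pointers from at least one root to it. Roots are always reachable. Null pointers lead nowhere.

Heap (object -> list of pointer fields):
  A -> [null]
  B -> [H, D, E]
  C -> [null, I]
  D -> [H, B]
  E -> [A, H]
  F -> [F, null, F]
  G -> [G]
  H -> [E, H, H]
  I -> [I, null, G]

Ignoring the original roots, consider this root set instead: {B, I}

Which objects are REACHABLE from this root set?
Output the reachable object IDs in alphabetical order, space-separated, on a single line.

Roots: B I
Mark B: refs=H D E, marked=B
Mark I: refs=I null G, marked=B I
Mark H: refs=E H H, marked=B H I
Mark D: refs=H B, marked=B D H I
Mark E: refs=A H, marked=B D E H I
Mark G: refs=G, marked=B D E G H I
Mark A: refs=null, marked=A B D E G H I
Unmarked (collected): C F

Answer: A B D E G H I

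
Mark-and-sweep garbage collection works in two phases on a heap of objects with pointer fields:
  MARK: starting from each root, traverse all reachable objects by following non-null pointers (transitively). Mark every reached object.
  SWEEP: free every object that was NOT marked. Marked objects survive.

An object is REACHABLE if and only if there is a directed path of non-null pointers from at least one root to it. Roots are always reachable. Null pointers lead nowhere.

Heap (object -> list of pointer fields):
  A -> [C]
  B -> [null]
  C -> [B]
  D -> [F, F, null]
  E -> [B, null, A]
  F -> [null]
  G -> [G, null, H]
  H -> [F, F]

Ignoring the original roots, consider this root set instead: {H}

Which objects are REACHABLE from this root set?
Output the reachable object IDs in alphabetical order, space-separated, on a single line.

Answer: F H

Derivation:
Roots: H
Mark H: refs=F F, marked=H
Mark F: refs=null, marked=F H
Unmarked (collected): A B C D E G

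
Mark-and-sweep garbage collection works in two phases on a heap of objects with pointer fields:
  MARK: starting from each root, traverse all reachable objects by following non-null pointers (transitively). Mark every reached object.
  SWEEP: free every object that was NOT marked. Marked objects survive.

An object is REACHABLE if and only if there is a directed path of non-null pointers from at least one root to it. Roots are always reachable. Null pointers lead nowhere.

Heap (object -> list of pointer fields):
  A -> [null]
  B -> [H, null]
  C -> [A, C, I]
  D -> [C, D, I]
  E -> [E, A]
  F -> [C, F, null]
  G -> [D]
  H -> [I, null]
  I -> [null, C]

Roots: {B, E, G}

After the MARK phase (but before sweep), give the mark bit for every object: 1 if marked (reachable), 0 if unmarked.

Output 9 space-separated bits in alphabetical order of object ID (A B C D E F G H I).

Roots: B E G
Mark B: refs=H null, marked=B
Mark E: refs=E A, marked=B E
Mark G: refs=D, marked=B E G
Mark H: refs=I null, marked=B E G H
Mark A: refs=null, marked=A B E G H
Mark D: refs=C D I, marked=A B D E G H
Mark I: refs=null C, marked=A B D E G H I
Mark C: refs=A C I, marked=A B C D E G H I
Unmarked (collected): F

Answer: 1 1 1 1 1 0 1 1 1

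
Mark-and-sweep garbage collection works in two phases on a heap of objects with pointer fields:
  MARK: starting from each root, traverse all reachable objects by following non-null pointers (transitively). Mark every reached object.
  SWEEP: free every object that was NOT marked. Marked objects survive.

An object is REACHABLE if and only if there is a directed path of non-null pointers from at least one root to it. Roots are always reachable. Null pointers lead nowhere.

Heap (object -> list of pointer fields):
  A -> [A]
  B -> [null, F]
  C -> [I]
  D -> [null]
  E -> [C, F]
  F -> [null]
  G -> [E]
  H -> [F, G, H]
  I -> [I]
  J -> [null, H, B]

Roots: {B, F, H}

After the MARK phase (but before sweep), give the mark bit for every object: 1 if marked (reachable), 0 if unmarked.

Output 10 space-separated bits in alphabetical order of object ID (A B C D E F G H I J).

Answer: 0 1 1 0 1 1 1 1 1 0

Derivation:
Roots: B F H
Mark B: refs=null F, marked=B
Mark F: refs=null, marked=B F
Mark H: refs=F G H, marked=B F H
Mark G: refs=E, marked=B F G H
Mark E: refs=C F, marked=B E F G H
Mark C: refs=I, marked=B C E F G H
Mark I: refs=I, marked=B C E F G H I
Unmarked (collected): A D J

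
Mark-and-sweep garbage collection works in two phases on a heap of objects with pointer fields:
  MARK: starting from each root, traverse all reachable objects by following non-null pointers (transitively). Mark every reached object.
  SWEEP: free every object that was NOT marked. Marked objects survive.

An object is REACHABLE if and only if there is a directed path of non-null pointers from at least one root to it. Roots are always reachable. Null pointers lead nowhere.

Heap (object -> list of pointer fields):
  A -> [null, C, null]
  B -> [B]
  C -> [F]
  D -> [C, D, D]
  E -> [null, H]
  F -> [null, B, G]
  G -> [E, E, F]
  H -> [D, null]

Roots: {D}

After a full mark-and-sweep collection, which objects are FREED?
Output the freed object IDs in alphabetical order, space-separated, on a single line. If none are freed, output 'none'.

Roots: D
Mark D: refs=C D D, marked=D
Mark C: refs=F, marked=C D
Mark F: refs=null B G, marked=C D F
Mark B: refs=B, marked=B C D F
Mark G: refs=E E F, marked=B C D F G
Mark E: refs=null H, marked=B C D E F G
Mark H: refs=D null, marked=B C D E F G H
Unmarked (collected): A

Answer: A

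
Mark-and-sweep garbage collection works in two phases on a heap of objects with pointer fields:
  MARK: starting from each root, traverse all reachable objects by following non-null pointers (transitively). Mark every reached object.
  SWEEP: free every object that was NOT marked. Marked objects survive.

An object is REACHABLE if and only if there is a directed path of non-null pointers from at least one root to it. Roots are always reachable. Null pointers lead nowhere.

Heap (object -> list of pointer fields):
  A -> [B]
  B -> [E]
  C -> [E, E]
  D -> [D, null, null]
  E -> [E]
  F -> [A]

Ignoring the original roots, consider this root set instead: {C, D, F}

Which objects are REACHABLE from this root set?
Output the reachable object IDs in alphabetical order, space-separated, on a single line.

Roots: C D F
Mark C: refs=E E, marked=C
Mark D: refs=D null null, marked=C D
Mark F: refs=A, marked=C D F
Mark E: refs=E, marked=C D E F
Mark A: refs=B, marked=A C D E F
Mark B: refs=E, marked=A B C D E F
Unmarked (collected): (none)

Answer: A B C D E F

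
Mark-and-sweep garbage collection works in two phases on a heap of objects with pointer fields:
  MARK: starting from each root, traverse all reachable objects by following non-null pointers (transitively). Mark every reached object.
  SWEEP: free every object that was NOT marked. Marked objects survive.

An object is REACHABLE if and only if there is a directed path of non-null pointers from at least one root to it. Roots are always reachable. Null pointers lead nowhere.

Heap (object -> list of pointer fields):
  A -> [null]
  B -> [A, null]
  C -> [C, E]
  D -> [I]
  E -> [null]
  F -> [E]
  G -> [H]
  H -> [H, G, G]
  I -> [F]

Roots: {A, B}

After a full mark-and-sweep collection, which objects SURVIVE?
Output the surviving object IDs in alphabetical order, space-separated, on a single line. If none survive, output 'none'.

Roots: A B
Mark A: refs=null, marked=A
Mark B: refs=A null, marked=A B
Unmarked (collected): C D E F G H I

Answer: A B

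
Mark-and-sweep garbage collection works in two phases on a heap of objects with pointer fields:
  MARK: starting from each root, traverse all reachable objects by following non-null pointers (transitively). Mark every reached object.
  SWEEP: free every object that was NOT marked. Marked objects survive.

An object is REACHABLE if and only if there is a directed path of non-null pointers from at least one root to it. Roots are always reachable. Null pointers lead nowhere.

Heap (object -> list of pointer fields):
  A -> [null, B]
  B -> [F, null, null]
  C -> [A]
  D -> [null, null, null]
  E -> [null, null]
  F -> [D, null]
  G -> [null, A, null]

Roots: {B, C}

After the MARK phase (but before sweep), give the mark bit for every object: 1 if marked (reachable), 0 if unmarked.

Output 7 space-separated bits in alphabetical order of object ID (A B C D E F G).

Roots: B C
Mark B: refs=F null null, marked=B
Mark C: refs=A, marked=B C
Mark F: refs=D null, marked=B C F
Mark A: refs=null B, marked=A B C F
Mark D: refs=null null null, marked=A B C D F
Unmarked (collected): E G

Answer: 1 1 1 1 0 1 0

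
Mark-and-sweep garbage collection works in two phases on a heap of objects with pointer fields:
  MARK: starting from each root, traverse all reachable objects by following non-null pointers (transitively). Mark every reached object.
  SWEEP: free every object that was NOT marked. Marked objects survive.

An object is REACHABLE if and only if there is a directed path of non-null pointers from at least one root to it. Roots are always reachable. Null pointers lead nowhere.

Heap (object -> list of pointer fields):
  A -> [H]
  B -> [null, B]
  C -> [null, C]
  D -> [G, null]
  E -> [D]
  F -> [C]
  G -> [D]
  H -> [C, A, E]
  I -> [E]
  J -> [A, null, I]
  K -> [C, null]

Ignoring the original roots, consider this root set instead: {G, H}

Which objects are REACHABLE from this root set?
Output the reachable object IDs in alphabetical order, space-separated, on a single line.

Answer: A C D E G H

Derivation:
Roots: G H
Mark G: refs=D, marked=G
Mark H: refs=C A E, marked=G H
Mark D: refs=G null, marked=D G H
Mark C: refs=null C, marked=C D G H
Mark A: refs=H, marked=A C D G H
Mark E: refs=D, marked=A C D E G H
Unmarked (collected): B F I J K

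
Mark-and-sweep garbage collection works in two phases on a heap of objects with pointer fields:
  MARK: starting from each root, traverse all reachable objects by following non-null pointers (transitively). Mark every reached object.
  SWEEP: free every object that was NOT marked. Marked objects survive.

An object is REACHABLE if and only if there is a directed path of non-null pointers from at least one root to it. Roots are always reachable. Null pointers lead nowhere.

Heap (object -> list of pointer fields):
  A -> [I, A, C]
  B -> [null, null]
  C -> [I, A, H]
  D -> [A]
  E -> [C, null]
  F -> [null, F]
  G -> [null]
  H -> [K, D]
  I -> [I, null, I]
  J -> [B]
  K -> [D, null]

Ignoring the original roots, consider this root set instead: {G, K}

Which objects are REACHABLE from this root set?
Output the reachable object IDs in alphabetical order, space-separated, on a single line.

Answer: A C D G H I K

Derivation:
Roots: G K
Mark G: refs=null, marked=G
Mark K: refs=D null, marked=G K
Mark D: refs=A, marked=D G K
Mark A: refs=I A C, marked=A D G K
Mark I: refs=I null I, marked=A D G I K
Mark C: refs=I A H, marked=A C D G I K
Mark H: refs=K D, marked=A C D G H I K
Unmarked (collected): B E F J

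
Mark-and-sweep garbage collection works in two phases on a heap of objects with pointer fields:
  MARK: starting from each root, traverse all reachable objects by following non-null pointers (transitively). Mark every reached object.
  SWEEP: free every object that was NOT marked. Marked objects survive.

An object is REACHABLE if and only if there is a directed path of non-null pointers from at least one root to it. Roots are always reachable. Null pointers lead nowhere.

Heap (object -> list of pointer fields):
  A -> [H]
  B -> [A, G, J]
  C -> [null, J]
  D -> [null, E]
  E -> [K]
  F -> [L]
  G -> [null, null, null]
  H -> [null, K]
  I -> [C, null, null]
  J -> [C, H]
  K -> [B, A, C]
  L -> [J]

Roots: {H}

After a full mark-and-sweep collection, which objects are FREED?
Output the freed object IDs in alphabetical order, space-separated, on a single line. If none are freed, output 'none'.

Roots: H
Mark H: refs=null K, marked=H
Mark K: refs=B A C, marked=H K
Mark B: refs=A G J, marked=B H K
Mark A: refs=H, marked=A B H K
Mark C: refs=null J, marked=A B C H K
Mark G: refs=null null null, marked=A B C G H K
Mark J: refs=C H, marked=A B C G H J K
Unmarked (collected): D E F I L

Answer: D E F I L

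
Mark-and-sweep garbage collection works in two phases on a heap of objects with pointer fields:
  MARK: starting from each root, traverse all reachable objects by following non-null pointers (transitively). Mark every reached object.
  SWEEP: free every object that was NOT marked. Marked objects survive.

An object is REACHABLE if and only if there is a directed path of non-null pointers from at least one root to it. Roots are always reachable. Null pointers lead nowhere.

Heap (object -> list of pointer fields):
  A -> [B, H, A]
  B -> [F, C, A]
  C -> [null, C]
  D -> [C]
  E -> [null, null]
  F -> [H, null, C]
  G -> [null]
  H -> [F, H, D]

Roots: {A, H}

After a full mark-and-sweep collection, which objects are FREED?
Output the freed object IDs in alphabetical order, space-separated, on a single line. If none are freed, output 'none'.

Answer: E G

Derivation:
Roots: A H
Mark A: refs=B H A, marked=A
Mark H: refs=F H D, marked=A H
Mark B: refs=F C A, marked=A B H
Mark F: refs=H null C, marked=A B F H
Mark D: refs=C, marked=A B D F H
Mark C: refs=null C, marked=A B C D F H
Unmarked (collected): E G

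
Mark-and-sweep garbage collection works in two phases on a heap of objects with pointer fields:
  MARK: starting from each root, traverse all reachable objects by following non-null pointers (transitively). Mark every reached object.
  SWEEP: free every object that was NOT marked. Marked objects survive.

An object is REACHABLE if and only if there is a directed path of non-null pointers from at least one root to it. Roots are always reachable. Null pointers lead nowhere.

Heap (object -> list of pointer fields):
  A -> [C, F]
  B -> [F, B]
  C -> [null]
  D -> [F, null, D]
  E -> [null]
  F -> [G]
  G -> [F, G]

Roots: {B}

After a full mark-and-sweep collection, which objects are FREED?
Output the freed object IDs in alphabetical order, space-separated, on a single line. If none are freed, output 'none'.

Roots: B
Mark B: refs=F B, marked=B
Mark F: refs=G, marked=B F
Mark G: refs=F G, marked=B F G
Unmarked (collected): A C D E

Answer: A C D E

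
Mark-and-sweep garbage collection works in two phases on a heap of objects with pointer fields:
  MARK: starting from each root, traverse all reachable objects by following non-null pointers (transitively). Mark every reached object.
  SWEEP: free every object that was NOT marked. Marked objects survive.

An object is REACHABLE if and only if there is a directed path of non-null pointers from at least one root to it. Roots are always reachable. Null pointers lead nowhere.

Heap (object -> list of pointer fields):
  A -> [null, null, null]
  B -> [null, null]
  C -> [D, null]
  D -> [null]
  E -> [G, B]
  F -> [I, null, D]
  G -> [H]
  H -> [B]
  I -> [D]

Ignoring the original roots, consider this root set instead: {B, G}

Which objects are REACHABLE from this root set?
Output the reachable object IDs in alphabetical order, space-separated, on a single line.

Answer: B G H

Derivation:
Roots: B G
Mark B: refs=null null, marked=B
Mark G: refs=H, marked=B G
Mark H: refs=B, marked=B G H
Unmarked (collected): A C D E F I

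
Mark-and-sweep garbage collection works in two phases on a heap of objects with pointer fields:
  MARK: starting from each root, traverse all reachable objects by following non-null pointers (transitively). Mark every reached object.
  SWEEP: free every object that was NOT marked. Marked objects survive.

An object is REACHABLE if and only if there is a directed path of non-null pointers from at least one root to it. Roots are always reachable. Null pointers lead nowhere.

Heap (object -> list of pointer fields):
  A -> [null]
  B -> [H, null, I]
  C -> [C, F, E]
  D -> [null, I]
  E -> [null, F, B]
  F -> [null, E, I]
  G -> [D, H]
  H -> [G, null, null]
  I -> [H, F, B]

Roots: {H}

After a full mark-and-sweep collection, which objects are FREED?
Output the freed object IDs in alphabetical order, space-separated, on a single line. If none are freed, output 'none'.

Roots: H
Mark H: refs=G null null, marked=H
Mark G: refs=D H, marked=G H
Mark D: refs=null I, marked=D G H
Mark I: refs=H F B, marked=D G H I
Mark F: refs=null E I, marked=D F G H I
Mark B: refs=H null I, marked=B D F G H I
Mark E: refs=null F B, marked=B D E F G H I
Unmarked (collected): A C

Answer: A C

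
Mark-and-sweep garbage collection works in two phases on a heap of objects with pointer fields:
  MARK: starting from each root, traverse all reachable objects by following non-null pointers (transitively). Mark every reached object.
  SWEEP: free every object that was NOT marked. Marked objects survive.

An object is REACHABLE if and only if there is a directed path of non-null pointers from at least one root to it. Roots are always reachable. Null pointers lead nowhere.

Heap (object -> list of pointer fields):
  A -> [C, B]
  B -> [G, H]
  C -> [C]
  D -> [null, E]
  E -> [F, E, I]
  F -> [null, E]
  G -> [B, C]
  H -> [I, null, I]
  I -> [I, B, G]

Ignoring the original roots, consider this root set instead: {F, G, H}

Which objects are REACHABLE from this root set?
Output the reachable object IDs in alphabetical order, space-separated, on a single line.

Roots: F G H
Mark F: refs=null E, marked=F
Mark G: refs=B C, marked=F G
Mark H: refs=I null I, marked=F G H
Mark E: refs=F E I, marked=E F G H
Mark B: refs=G H, marked=B E F G H
Mark C: refs=C, marked=B C E F G H
Mark I: refs=I B G, marked=B C E F G H I
Unmarked (collected): A D

Answer: B C E F G H I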